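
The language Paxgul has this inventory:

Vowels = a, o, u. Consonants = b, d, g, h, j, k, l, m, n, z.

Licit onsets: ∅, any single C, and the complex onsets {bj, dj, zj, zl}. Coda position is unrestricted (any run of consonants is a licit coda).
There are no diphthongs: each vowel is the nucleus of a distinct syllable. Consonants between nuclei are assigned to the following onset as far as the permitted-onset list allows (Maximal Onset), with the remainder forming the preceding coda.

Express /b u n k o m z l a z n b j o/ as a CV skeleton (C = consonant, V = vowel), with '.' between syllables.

CVC.CVC.CCVCC.CCV

The vowels are u, o, a, o — 4 nuclei, so 4 syllables.
Between /u/ (V1) and /o/ (V2): cluster /nk/ — the longest permitted-onset suffix is /k/; onset = /k/, preceding coda = /n/.
Between /o/ (V2) and /a/ (V3): /mzl/ splits as /m/ + /zl/ (/zl/ is the longest suffix that is a licit onset).
Between /a/ (V3) and /o/ (V4): /znbj/; trying suffixes from longest down, /bj/ is the first permitted one, so coda /zn/ | onset /bj/.
Putting it together: bun.kom.zlazn.bjo.
Mapping each syllable to C/V: /bun/ → CVC, /kom/ → CVC, /zlazn/ → CCVCC, /bjo/ → CCV.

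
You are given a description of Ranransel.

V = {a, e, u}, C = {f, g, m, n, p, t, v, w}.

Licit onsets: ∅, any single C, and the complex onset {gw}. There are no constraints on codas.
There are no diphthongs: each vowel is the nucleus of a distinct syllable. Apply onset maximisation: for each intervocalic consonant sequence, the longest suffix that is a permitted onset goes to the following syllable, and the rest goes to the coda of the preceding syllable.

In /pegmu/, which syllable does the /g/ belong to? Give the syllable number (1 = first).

Nuclei (vowels): e, u → 2 syllables.
/e…u/ gap (V1→V2): /gm/ — longest licit onset from the right is /m/, leaving /g/ as coda.
Putting it together: peg.mu.
The /g/ is in the coda of syllable 1 (/peg/).

1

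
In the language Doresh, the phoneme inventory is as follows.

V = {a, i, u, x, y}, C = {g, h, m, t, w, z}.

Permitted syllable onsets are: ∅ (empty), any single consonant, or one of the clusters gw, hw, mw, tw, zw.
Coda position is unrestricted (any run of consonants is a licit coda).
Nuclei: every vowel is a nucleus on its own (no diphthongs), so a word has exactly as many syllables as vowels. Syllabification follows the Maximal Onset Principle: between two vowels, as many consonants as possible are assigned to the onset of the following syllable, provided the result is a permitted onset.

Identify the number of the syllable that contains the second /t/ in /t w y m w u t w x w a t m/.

The vowels are y, u, x, a — 4 nuclei, so 4 syllables.
/y…u/ gap (V1→V2): /mw/ is a licit onset in full, so it all attaches to the next syllable.
/u…x/ gap (V2→V3): /tw/ is a licit onset in full, so it all attaches to the next syllable.
/x…a/ gap (V3→V4): /w/ is a single consonant, so it becomes the next onset.
Putting it together: twy.mwu.twx.watm.
The second /t/ is in the onset of syllable 3 (/twx/).

3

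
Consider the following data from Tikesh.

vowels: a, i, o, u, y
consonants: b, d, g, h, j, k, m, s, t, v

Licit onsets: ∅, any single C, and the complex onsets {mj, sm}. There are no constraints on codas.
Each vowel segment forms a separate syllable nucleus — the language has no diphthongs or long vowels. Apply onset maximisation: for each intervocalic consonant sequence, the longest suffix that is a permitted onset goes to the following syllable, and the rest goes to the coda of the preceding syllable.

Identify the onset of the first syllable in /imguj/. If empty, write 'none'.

Vowels present: i, u; each is a nucleus, giving 2 syllables.
V1 /i/ – V2 /u/: /mg/ — longest licit onset from the right is /g/, leaving /m/ as coda.
Syllabification: im.guj.
Syllable 1 is /im/: onset ∅, nucleus /i/, coda /m/.

none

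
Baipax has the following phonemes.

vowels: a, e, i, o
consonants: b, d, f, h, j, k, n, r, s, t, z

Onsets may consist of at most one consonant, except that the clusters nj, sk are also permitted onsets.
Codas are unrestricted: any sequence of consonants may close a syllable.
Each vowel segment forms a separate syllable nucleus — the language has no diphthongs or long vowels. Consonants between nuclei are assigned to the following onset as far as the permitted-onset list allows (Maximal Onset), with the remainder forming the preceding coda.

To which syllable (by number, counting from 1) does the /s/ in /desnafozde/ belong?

Vowels present: e, a, o, e; each is a nucleus, giving 4 syllables.
V1 /e/ – V2 /a/: /sn/ — longest licit onset from the right is /n/, leaving /s/ as coda.
V2 /a/ – V3 /o/: /f/ → onset of the next syllable (single consonants are always licit onsets).
V3 /o/ – V4 /e/: /zd/; trying suffixes from longest down, /d/ is the first permitted one, so coda /z/ | onset /d/.
Result: des.na.foz.de.
The /s/ is in the coda of syllable 1 (/des/).

1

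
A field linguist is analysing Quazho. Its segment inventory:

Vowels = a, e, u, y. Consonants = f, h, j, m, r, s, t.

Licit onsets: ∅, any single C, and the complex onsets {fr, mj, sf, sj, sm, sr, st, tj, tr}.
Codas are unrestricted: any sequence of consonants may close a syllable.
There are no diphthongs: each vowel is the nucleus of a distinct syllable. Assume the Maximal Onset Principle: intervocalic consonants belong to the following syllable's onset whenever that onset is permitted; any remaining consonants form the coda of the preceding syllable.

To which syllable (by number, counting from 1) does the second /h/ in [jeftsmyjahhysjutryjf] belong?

4

The vowels are e, y, a, y, u, y — 6 nuclei, so 6 syllables.
Between /e/ (V1) and /y/ (V2): /ftsm/ — longest licit onset from the right is /sm/, leaving /ft/ as coda.
Between /y/ (V2) and /a/ (V3): just /j/ — single C goes to the following onset.
Between /a/ (V3) and /y/ (V4): /hh/ — longest licit onset from the right is /h/, leaving /h/ as coda.
Between /y/ (V4) and /u/ (V5): cluster /sj/ — /sj/ is itself a permitted onset, so the whole cluster goes right; preceding coda = ∅.
Between /u/ (V5) and /y/ (V6): cluster /tr/ — /tr/ is itself a permitted onset, so the whole cluster goes right; preceding coda = ∅.
Result: jeft.smy.jah.hy.sju.tryjf.
The second /h/ is in the onset of syllable 4 (/hy/).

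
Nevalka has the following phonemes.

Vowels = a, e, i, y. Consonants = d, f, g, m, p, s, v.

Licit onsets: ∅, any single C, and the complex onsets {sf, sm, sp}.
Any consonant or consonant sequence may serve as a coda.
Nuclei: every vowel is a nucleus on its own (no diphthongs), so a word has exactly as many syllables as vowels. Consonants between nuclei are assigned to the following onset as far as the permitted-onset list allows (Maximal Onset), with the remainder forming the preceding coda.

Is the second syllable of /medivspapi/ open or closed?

closed

Nuclei (vowels): e, i, a, i → 4 syllables.
σ1/σ2 boundary: just /d/ — single C goes to the following onset.
σ2/σ3 boundary: /vsp/ splits as /v/ + /sp/ (/sp/ is the longest suffix that is a licit onset).
σ3/σ4 boundary: /p/ is a single consonant, so it becomes the next onset.
Putting it together: me.div.spa.pi.
Syllable 2 is /div/ with coda /v/, so it is closed.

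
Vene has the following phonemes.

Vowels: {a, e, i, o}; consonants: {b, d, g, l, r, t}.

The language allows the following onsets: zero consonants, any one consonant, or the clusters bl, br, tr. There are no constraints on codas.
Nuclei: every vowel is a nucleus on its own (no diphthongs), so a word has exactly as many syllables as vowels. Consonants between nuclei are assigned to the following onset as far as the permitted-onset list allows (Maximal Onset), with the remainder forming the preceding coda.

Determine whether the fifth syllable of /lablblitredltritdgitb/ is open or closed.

closed

Nuclei (vowels): a, i, e, i, i → 5 syllables.
/a…i/ gap (V1→V2): /blbl/ splits as /bl/ + /bl/ (/bl/ is the longest suffix that is a licit onset).
/i…e/ gap (V2→V3): /tr/ — entire cluster is a permitted onset → onset /tr/, coda ∅.
/e…i/ gap (V3→V4): /dltr/ splits as /dl/ + /tr/ (/tr/ is the longest suffix that is a licit onset).
/i…i/ gap (V4→V5): /tdg/ splits as /td/ + /g/ (/g/ is the longest suffix that is a licit onset).
Syllabification: labl.bli.tredl.tritd.gitb.
Syllable 5 is /gitb/ with coda /tb/, so it is closed.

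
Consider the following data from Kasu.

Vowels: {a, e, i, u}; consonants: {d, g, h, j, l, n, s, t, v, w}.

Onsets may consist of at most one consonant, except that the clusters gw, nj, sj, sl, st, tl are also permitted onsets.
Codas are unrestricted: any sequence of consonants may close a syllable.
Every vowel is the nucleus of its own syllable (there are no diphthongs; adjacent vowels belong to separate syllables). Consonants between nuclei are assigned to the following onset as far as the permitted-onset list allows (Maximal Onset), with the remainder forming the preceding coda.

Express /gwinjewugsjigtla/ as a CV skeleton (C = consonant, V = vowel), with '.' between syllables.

CCV.CCV.CVC.CCVC.CCV

Vowels present: i, e, u, i, a; each is a nucleus, giving 5 syllables.
Between /i/ (V1) and /e/ (V2): /nj/ is a licit onset in full, so it all attaches to the next syllable.
Between /e/ (V2) and /u/ (V3): /w/ → onset of the next syllable (single consonants are always licit onsets).
Between /u/ (V3) and /i/ (V4): /gsj/; trying suffixes from longest down, /sj/ is the first permitted one, so coda /g/ | onset /sj/.
Between /i/ (V4) and /a/ (V5): /gtl/ splits as /g/ + /tl/ (/tl/ is the longest suffix that is a licit onset).
Result: gwi.nje.wug.sjig.tla.
Mapping each syllable to C/V: /gwi/ → CCV, /nje/ → CCV, /wug/ → CVC, /sjig/ → CCVC, /tla/ → CCV.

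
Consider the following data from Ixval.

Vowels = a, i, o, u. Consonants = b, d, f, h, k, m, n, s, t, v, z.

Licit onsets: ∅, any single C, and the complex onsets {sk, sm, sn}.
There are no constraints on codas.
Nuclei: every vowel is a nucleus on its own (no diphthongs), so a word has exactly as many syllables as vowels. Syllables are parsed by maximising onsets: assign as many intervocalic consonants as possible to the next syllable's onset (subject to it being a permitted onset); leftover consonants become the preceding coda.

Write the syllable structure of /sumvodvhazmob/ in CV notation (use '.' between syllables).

Vowels present: u, o, a, o; each is a nucleus, giving 4 syllables.
V1 /u/ – V2 /o/: /mv/ splits as /m/ + /v/ (/v/ is the longest suffix that is a licit onset).
V2 /o/ – V3 /a/: /dvh/ splits as /dv/ + /h/ (/h/ is the longest suffix that is a licit onset).
V3 /a/ – V4 /o/: /zm/ — longest licit onset from the right is /m/, leaving /z/ as coda.
So the parse is sum.vodv.haz.mob.
Mapping each syllable to C/V: /sum/ → CVC, /vodv/ → CVCC, /haz/ → CVC, /mob/ → CVC.

CVC.CVCC.CVC.CVC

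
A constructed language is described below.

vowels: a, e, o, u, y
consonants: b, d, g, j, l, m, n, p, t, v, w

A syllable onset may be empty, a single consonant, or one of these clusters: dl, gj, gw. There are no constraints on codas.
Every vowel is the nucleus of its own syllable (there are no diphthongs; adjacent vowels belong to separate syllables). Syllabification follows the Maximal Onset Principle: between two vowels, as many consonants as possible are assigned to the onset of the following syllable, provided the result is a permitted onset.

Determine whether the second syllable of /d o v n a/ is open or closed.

The vowels are o, a — 2 nuclei, so 2 syllables.
/o…a/ gap (V1→V2): /vn/ splits as /v/ + /n/ (/n/ is the longest suffix that is a licit onset).
Syllabification: dov.na.
Syllable 2 is /na/; it ends in its nucleus with no coda, so it is open.

open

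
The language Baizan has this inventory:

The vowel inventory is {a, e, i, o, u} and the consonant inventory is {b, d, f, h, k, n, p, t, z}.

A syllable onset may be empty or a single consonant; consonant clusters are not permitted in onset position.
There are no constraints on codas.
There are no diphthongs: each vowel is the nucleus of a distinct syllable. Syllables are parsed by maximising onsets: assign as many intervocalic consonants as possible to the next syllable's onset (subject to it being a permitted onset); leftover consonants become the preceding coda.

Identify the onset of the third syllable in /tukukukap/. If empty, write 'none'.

Vowels present: u, u, u, a; each is a nucleus, giving 4 syllables.
Between /u/ (V1) and /u/ (V2): /k/ → onset of the next syllable (single consonants are always licit onsets).
Between /u/ (V2) and /u/ (V3): /k/ is a single consonant, so it becomes the next onset.
Between /u/ (V3) and /a/ (V4): /k/ is a single consonant, so it becomes the next onset.
So the parse is tu.ku.ku.kap.
Syllable 3 is /ku/: onset /k/, nucleus /u/, coda ∅.

k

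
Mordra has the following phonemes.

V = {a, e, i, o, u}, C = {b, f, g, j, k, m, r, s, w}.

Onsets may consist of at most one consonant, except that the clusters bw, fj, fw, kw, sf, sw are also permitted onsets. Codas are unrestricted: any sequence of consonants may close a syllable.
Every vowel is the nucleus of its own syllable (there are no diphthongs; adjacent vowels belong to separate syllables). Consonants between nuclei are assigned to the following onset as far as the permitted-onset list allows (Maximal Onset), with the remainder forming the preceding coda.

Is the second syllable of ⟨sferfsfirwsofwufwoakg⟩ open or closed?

Nuclei (vowels): e, i, o, u, o, a → 6 syllables.
V1 /e/ – V2 /i/: /rfsf/ splits as /rf/ + /sf/ (/sf/ is the longest suffix that is a licit onset).
V2 /i/ – V3 /o/: /rws/ splits as /rw/ + /s/ (/s/ is the longest suffix that is a licit onset).
V3 /o/ – V4 /u/: cluster /fw/ — /fw/ is itself a permitted onset, so the whole cluster goes right; preceding coda = ∅.
V4 /u/ – V5 /o/: /fw/ is a licit onset in full, so it all attaches to the next syllable.
V5 /o/ – V6 /a/: hiatus — the boundary sits between the two vowels.
Result: sferf.sfirw.so.fwu.fwo.akg.
Syllable 2 is /sfirw/ with coda /rw/, so it is closed.

closed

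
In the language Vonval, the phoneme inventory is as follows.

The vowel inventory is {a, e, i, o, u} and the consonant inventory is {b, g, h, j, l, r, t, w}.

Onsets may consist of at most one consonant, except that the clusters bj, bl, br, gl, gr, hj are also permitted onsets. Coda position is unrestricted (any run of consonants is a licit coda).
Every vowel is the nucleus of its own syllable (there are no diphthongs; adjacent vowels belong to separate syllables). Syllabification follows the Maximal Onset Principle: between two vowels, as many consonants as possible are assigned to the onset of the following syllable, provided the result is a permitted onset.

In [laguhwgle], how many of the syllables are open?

2

The vowels are a, u, e — 3 nuclei, so 3 syllables.
/a…u/ gap (V1→V2): /g/ is a single consonant, so it becomes the next onset.
/u…e/ gap (V2→V3): /hwgl/ — longest licit onset from the right is /gl/, leaving /hw/ as coda.
Result: la.guhw.gle.
Classifying each syllable: /la/ (open), /guhw/ (closed), /gle/ (open).
Open syllables: 2.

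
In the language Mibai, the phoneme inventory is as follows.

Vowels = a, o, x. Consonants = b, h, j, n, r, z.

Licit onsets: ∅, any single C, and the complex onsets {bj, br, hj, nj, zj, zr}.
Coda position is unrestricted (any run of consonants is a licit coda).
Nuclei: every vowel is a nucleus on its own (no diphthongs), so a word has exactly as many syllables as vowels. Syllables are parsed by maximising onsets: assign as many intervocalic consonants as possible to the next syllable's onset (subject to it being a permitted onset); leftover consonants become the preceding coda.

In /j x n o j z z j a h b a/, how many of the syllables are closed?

Nuclei (vowels): x, o, a, a → 4 syllables.
σ1/σ2 boundary: just /n/ — single C goes to the following onset.
σ2/σ3 boundary: cluster /jzzj/ — the longest permitted-onset suffix is /zj/; onset = /zj/, preceding coda = /jz/.
σ3/σ4 boundary: /hb/ — longest licit onset from the right is /b/, leaving /h/ as coda.
Result: jx.nojz.zjah.ba.
Classifying each syllable: /jx/ (open), /nojz/ (closed), /zjah/ (closed), /ba/ (open).
Closed syllables: 2.

2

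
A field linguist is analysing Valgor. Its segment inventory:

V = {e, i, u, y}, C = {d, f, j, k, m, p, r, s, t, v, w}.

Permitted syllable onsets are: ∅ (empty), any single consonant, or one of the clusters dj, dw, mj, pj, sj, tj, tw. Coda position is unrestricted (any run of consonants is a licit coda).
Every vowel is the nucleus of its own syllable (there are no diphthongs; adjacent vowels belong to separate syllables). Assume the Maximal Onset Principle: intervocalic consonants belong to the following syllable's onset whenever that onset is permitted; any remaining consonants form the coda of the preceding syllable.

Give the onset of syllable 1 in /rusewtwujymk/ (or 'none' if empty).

Vowels present: u, e, u, y; each is a nucleus, giving 4 syllables.
/u…e/ gap (V1→V2): just /s/ — single C goes to the following onset.
/e…u/ gap (V2→V3): /wtw/; trying suffixes from longest down, /tw/ is the first permitted one, so coda /w/ | onset /tw/.
/u…y/ gap (V3→V4): /j/ is a single consonant, so it becomes the next onset.
Syllabification: ru.sew.twu.jymk.
Syllable 1 is /ru/: onset /r/, nucleus /u/, coda ∅.

r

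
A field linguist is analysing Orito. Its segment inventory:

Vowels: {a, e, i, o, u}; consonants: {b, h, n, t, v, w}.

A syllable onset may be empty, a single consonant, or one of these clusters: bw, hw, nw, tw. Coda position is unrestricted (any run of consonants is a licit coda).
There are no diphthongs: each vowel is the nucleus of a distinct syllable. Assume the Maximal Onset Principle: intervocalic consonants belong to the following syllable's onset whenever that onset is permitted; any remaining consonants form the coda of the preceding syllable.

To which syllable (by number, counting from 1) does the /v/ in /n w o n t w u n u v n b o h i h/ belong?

3

Nuclei (vowels): o, u, u, o, i → 5 syllables.
/o…u/ gap (V1→V2): /ntw/ — longest licit onset from the right is /tw/, leaving /n/ as coda.
/u…u/ gap (V2→V3): /n/ is a single consonant, so it becomes the next onset.
/u…o/ gap (V3→V4): /vnb/ — longest licit onset from the right is /b/, leaving /vn/ as coda.
/o…i/ gap (V4→V5): /h/ → onset of the next syllable (single consonants are always licit onsets).
Putting it together: nwon.twu.nuvn.bo.hih.
The /v/ is in the coda of syllable 3 (/nuvn/).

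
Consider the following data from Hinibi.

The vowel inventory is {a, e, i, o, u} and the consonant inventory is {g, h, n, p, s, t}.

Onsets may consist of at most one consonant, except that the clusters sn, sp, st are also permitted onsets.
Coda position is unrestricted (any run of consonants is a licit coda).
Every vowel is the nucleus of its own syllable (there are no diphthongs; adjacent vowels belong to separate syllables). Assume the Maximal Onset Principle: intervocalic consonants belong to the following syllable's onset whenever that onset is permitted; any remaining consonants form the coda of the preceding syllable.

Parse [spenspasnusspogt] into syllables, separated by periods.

spen.spa.snus.spogt

Nuclei (vowels): e, a, u, o → 4 syllables.
σ1/σ2 boundary: /nsp/ — longest licit onset from the right is /sp/, leaving /n/ as coda.
σ2/σ3 boundary: /sn/ is a licit onset in full, so it all attaches to the next syllable.
σ3/σ4 boundary: cluster /ssp/ — the longest permitted-onset suffix is /sp/; onset = /sp/, preceding coda = /s/.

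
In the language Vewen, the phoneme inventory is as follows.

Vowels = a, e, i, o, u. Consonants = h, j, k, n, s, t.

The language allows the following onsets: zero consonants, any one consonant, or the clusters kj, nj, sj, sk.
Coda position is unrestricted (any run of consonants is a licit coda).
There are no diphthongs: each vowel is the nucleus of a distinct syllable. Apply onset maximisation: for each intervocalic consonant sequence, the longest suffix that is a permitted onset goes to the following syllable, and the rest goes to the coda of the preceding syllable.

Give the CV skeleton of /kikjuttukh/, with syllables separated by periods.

Nuclei (vowels): i, u, u → 3 syllables.
σ1/σ2 boundary: cluster /kj/ — /kj/ is itself a permitted onset, so the whole cluster goes right; preceding coda = ∅.
σ2/σ3 boundary: /tt/ splits as /t/ + /t/ (/t/ is the longest suffix that is a licit onset).
Syllabification: ki.kjut.tukh.
Mapping each syllable to C/V: /ki/ → CV, /kjut/ → CCVC, /tukh/ → CVCC.

CV.CCVC.CVCC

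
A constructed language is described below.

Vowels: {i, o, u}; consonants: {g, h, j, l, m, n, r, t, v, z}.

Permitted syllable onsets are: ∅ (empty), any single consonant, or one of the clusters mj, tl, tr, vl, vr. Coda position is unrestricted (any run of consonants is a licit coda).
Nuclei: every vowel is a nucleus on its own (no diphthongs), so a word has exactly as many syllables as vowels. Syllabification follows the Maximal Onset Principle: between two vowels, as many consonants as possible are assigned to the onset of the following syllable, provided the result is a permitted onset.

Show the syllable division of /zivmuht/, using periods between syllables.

ziv.muht

Vowels present: i, u; each is a nucleus, giving 2 syllables.
σ1/σ2 boundary: /vm/; trying suffixes from longest down, /m/ is the first permitted one, so coda /v/ | onset /m/.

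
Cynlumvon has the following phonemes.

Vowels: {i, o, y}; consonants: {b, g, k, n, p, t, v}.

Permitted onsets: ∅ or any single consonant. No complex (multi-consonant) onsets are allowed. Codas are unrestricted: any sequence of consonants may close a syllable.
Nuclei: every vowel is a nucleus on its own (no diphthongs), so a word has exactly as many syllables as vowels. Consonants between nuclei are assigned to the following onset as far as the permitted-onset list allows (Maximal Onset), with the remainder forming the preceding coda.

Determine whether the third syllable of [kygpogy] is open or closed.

Nuclei (vowels): y, o, y → 3 syllables.
Between /y/ (V1) and /o/ (V2): /gp/ splits as /g/ + /p/ (/p/ is the longest suffix that is a licit onset).
Between /o/ (V2) and /y/ (V3): just /g/ — single C goes to the following onset.
So the parse is kyg.po.gy.
Syllable 3 is /gy/; it ends in its nucleus with no coda, so it is open.

open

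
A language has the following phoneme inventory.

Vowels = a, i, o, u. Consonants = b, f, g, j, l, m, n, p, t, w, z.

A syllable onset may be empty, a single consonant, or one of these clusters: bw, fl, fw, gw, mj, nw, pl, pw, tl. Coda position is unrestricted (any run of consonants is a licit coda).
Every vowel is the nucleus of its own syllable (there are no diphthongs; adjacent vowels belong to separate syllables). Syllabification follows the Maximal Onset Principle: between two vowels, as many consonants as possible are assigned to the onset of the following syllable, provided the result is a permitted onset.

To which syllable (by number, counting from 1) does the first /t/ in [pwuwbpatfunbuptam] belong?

The vowels are u, a, u, u, a — 5 nuclei, so 5 syllables.
/u…a/ gap (V1→V2): cluster /wbp/ — the longest permitted-onset suffix is /p/; onset = /p/, preceding coda = /wb/.
/a…u/ gap (V2→V3): /tf/; trying suffixes from longest down, /f/ is the first permitted one, so coda /t/ | onset /f/.
/u…u/ gap (V3→V4): /nb/ — longest licit onset from the right is /b/, leaving /n/ as coda.
/u…a/ gap (V4→V5): /pt/ splits as /p/ + /t/ (/t/ is the longest suffix that is a licit onset).
Result: pwuwb.pat.fun.bup.tam.
The first /t/ is in the coda of syllable 2 (/pat/).

2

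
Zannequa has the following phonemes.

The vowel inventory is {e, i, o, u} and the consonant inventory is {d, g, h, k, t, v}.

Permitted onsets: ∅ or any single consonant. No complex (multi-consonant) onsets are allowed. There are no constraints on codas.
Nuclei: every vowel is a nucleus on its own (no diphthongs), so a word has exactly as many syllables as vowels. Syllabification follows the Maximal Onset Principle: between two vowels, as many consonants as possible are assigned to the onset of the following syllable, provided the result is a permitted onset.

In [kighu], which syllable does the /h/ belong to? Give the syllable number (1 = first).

The vowels are i, u — 2 nuclei, so 2 syllables.
σ1/σ2 boundary: /gh/ — longest licit onset from the right is /h/, leaving /g/ as coda.
Result: kig.hu.
The /h/ is in the onset of syllable 2 (/hu/).

2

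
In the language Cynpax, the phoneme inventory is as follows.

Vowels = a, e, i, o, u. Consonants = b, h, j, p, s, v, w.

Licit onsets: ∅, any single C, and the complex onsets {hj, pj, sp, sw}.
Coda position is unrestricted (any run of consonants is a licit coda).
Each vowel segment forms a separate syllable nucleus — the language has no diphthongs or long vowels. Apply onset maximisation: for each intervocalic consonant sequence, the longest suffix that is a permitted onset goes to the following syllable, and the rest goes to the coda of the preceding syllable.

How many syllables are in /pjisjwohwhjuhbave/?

5

The vowels are i, o, u, a, e — 5 nuclei, so 5 syllables.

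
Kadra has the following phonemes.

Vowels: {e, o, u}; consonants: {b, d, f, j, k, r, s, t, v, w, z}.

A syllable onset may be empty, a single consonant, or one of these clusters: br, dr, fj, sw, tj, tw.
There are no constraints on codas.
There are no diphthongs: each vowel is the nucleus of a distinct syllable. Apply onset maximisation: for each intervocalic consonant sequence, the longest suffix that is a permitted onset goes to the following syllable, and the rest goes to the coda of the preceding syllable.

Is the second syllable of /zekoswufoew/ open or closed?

Vowels present: e, o, u, o, e; each is a nucleus, giving 5 syllables.
V1 /e/ – V2 /o/: just /k/ — single C goes to the following onset.
V2 /o/ – V3 /u/: cluster /sw/ — /sw/ is itself a permitted onset, so the whole cluster goes right; preceding coda = ∅.
V3 /u/ – V4 /o/: just /f/ — single C goes to the following onset.
V4 /o/ – V5 /e/: nothing intervenes; syllable break is V.V.
So the parse is ze.ko.swu.fo.ew.
Syllable 2 is /ko/; it ends in its nucleus with no coda, so it is open.

open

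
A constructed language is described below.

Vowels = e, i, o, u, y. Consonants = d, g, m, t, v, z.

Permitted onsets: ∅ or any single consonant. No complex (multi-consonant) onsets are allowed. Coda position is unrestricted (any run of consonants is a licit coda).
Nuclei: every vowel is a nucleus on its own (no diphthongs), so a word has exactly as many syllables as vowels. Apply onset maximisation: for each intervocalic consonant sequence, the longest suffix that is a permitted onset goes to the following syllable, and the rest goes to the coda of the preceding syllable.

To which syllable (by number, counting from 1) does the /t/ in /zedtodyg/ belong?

2

The vowels are e, o, y — 3 nuclei, so 3 syllables.
/e…o/ gap (V1→V2): /dt/ — longest licit onset from the right is /t/, leaving /d/ as coda.
/o…y/ gap (V2→V3): just /d/ — single C goes to the following onset.
Result: zed.to.dyg.
The /t/ is in the onset of syllable 2 (/to/).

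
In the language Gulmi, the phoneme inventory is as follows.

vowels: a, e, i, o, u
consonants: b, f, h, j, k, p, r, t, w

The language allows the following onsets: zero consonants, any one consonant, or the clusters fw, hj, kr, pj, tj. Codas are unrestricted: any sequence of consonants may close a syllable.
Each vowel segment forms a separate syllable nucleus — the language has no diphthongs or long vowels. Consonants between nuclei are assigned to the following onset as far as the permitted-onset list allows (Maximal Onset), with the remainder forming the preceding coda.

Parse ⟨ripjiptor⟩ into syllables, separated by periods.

ri.pjip.tor

The vowels are i, i, o — 3 nuclei, so 3 syllables.
Between /i/ (V1) and /i/ (V2): /pj/ — entire cluster is a permitted onset → onset /pj/, coda ∅.
Between /i/ (V2) and /o/ (V3): /pt/; trying suffixes from longest down, /t/ is the first permitted one, so coda /p/ | onset /t/.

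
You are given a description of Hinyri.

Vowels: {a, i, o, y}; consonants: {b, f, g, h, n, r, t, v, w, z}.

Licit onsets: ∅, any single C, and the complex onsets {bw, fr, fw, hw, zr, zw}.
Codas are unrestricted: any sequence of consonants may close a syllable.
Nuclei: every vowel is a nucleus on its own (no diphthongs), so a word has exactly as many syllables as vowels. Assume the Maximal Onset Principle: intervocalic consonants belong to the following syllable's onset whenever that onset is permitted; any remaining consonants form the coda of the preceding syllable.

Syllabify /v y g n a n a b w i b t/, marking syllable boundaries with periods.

Vowels present: y, a, a, i; each is a nucleus, giving 4 syllables.
/y…a/ gap (V1→V2): cluster /gn/ — the longest permitted-onset suffix is /n/; onset = /n/, preceding coda = /g/.
/a…a/ gap (V2→V3): just /n/ — single C goes to the following onset.
/a…i/ gap (V3→V4): cluster /bw/ — /bw/ is itself a permitted onset, so the whole cluster goes right; preceding coda = ∅.

vyg.na.na.bwibt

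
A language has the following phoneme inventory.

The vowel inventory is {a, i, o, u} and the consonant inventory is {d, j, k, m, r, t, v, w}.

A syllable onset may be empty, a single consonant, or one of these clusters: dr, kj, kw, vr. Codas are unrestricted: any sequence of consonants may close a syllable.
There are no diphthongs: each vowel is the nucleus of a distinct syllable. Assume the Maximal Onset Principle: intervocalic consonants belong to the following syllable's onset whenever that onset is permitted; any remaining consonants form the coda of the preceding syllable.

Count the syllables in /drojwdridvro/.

Vowels present: o, i, o; each is a nucleus, giving 3 syllables.

3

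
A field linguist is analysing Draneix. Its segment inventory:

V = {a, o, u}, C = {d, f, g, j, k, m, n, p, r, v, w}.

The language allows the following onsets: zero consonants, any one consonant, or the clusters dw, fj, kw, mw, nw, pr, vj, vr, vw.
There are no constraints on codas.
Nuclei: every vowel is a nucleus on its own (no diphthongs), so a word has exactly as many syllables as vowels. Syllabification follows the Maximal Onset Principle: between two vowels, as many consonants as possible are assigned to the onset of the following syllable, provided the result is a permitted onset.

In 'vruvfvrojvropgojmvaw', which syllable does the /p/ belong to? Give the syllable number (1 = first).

3

The vowels are u, o, o, o, a — 5 nuclei, so 5 syllables.
σ1/σ2 boundary: cluster /vfvr/ — the longest permitted-onset suffix is /vr/; onset = /vr/, preceding coda = /vf/.
σ2/σ3 boundary: cluster /jvr/ — the longest permitted-onset suffix is /vr/; onset = /vr/, preceding coda = /j/.
σ3/σ4 boundary: /pg/ splits as /p/ + /g/ (/g/ is the longest suffix that is a licit onset).
σ4/σ5 boundary: /jmv/; trying suffixes from longest down, /v/ is the first permitted one, so coda /jm/ | onset /v/.
Result: vruvf.vroj.vrop.gojm.vaw.
The /p/ is in the coda of syllable 3 (/vrop/).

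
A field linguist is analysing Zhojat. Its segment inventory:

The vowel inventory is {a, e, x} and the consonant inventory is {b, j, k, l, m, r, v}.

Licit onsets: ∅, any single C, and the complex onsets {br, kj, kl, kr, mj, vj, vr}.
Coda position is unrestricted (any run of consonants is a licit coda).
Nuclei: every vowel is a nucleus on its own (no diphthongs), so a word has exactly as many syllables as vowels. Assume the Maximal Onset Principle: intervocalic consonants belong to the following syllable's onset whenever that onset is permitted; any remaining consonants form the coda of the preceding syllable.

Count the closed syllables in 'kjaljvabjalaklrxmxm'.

4

Nuclei (vowels): a, a, a, a, x, x → 6 syllables.
Between /a/ (V1) and /a/ (V2): cluster /ljv/ — the longest permitted-onset suffix is /v/; onset = /v/, preceding coda = /lj/.
Between /a/ (V2) and /a/ (V3): cluster /bj/ — the longest permitted-onset suffix is /j/; onset = /j/, preceding coda = /b/.
Between /a/ (V3) and /a/ (V4): /l/ is a single consonant, so it becomes the next onset.
Between /a/ (V4) and /x/ (V5): /klr/ — longest licit onset from the right is /r/, leaving /kl/ as coda.
Between /x/ (V5) and /x/ (V6): /m/ → onset of the next syllable (single consonants are always licit onsets).
So the parse is kjalj.vab.ja.lakl.rx.mxm.
Classifying each syllable: /kjalj/ (closed), /vab/ (closed), /ja/ (open), /lakl/ (closed), /rx/ (open), /mxm/ (closed).
Closed syllables: 4.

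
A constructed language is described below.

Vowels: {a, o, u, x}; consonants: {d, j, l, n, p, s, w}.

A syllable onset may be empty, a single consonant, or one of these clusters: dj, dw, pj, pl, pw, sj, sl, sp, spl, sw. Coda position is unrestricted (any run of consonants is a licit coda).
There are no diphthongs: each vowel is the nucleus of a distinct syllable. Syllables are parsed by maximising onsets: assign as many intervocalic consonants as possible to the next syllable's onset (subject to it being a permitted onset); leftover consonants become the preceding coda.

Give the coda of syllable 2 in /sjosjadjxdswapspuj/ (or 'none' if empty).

none

Nuclei (vowels): o, a, x, a, u → 5 syllables.
Between /o/ (V1) and /a/ (V2): /sj/ is a licit onset in full, so it all attaches to the next syllable.
Between /a/ (V2) and /x/ (V3): /dj/ — entire cluster is a permitted onset → onset /dj/, coda ∅.
Between /x/ (V3) and /a/ (V4): /dsw/ — longest licit onset from the right is /sw/, leaving /d/ as coda.
Between /a/ (V4) and /u/ (V5): /psp/ splits as /p/ + /sp/ (/sp/ is the longest suffix that is a licit onset).
Syllabification: sjo.sja.djxd.swap.spuj.
Syllable 2 is /sja/: onset /sj/, nucleus /a/, coda ∅.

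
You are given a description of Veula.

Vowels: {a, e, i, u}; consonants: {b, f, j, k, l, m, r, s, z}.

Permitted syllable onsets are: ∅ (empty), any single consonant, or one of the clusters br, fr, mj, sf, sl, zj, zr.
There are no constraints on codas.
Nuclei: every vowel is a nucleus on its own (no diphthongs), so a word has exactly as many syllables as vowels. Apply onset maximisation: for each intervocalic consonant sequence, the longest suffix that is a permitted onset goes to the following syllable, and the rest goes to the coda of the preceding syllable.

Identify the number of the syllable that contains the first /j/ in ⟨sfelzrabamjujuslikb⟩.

4

Vowels present: e, a, a, u, u, i; each is a nucleus, giving 6 syllables.
/e…a/ gap (V1→V2): /lzr/; trying suffixes from longest down, /zr/ is the first permitted one, so coda /l/ | onset /zr/.
/a…a/ gap (V2→V3): just /b/ — single C goes to the following onset.
/a…u/ gap (V3→V4): cluster /mj/ — /mj/ is itself a permitted onset, so the whole cluster goes right; preceding coda = ∅.
/u…u/ gap (V4→V5): /j/ is a single consonant, so it becomes the next onset.
/u…i/ gap (V5→V6): /sl/ is a licit onset in full, so it all attaches to the next syllable.
Syllabification: sfel.zra.ba.mju.ju.slikb.
The first /j/ is in the onset of syllable 4 (/mju/).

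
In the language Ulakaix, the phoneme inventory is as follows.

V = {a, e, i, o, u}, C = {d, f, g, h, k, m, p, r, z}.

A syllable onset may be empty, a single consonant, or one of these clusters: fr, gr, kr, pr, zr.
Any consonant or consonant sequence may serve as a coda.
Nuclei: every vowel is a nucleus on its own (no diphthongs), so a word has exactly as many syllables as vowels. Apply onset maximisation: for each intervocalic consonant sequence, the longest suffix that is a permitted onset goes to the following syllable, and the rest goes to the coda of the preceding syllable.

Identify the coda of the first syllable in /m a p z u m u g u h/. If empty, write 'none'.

p

Vowels present: a, u, u, u; each is a nucleus, giving 4 syllables.
σ1/σ2 boundary: /pz/ splits as /p/ + /z/ (/z/ is the longest suffix that is a licit onset).
σ2/σ3 boundary: just /m/ — single C goes to the following onset.
σ3/σ4 boundary: /g/ → onset of the next syllable (single consonants are always licit onsets).
Syllabification: map.zu.mu.guh.
Syllable 1 is /map/: onset /m/, nucleus /a/, coda /p/.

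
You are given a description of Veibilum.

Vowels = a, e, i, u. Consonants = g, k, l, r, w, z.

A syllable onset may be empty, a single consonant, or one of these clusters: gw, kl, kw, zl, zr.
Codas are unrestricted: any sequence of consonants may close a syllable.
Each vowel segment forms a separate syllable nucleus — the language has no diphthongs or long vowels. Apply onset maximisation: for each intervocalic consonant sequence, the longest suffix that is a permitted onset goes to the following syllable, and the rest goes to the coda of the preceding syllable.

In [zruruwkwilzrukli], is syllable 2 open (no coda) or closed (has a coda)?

closed

Vowels present: u, u, i, u, i; each is a nucleus, giving 5 syllables.
Between /u/ (V1) and /u/ (V2): /r/ is a single consonant, so it becomes the next onset.
Between /u/ (V2) and /i/ (V3): /wkw/; trying suffixes from longest down, /kw/ is the first permitted one, so coda /w/ | onset /kw/.
Between /i/ (V3) and /u/ (V4): cluster /lzr/ — the longest permitted-onset suffix is /zr/; onset = /zr/, preceding coda = /l/.
Between /u/ (V4) and /i/ (V5): /kl/ — entire cluster is a permitted onset → onset /kl/, coda ∅.
Syllabification: zru.ruw.kwil.zru.kli.
Syllable 2 is /ruw/ with coda /w/, so it is closed.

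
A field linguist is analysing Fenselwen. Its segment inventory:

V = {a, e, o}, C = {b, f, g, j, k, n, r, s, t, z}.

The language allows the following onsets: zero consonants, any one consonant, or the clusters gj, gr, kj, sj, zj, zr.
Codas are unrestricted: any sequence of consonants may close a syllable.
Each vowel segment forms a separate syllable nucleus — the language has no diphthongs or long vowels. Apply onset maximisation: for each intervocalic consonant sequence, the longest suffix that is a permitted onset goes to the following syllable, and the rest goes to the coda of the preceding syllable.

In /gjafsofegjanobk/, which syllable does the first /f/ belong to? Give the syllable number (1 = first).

Vowels present: a, o, e, a, o; each is a nucleus, giving 5 syllables.
/a…o/ gap (V1→V2): /fs/; trying suffixes from longest down, /s/ is the first permitted one, so coda /f/ | onset /s/.
/o…e/ gap (V2→V3): /f/ is a single consonant, so it becomes the next onset.
/e…a/ gap (V3→V4): /gj/ is a licit onset in full, so it all attaches to the next syllable.
/a…o/ gap (V4→V5): just /n/ — single C goes to the following onset.
Putting it together: gjaf.so.fe.gja.nobk.
The first /f/ is in the coda of syllable 1 (/gjaf/).

1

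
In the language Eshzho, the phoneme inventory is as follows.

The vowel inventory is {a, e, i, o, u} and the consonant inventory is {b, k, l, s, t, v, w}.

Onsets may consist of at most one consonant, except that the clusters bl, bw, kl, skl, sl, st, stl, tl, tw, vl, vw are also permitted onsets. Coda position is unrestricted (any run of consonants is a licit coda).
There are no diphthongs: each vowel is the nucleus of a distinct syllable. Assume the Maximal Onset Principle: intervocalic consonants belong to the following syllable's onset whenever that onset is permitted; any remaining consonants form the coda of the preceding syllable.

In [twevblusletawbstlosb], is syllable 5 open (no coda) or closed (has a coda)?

closed

The vowels are e, u, e, a, o — 5 nuclei, so 5 syllables.
Between /e/ (V1) and /u/ (V2): cluster /vbl/ — the longest permitted-onset suffix is /bl/; onset = /bl/, preceding coda = /v/.
Between /u/ (V2) and /e/ (V3): cluster /sl/ — /sl/ is itself a permitted onset, so the whole cluster goes right; preceding coda = ∅.
Between /e/ (V3) and /a/ (V4): /t/ → onset of the next syllable (single consonants are always licit onsets).
Between /a/ (V4) and /o/ (V5): cluster /wbstl/ — the longest permitted-onset suffix is /stl/; onset = /stl/, preceding coda = /wb/.
Result: twev.blu.sle.tawb.stlosb.
Syllable 5 is /stlosb/ with coda /sb/, so it is closed.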